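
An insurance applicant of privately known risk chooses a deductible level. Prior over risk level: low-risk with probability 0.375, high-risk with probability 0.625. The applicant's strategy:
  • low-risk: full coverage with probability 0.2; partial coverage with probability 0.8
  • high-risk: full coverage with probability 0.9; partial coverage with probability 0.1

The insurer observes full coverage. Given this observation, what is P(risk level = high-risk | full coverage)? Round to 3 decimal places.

Apply Bayes' rule using the sender's strategy as the likelihood.
P(full coverage) = 0.375·0.2 + 0.625·0.9 = 0.6375
P(high-risk | full coverage) = (0.625·0.9) / 0.6375 = 0.5625 / 0.6375 = 0.882353

0.882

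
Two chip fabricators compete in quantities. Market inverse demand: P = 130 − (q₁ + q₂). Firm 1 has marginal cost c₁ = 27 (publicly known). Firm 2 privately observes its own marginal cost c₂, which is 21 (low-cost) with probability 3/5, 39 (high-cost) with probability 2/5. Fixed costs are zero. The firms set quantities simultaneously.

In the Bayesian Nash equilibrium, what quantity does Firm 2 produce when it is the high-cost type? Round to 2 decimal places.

Firm 2 with cost c maximizes (130 − (q₁+q₂) − c)·q₂, giving q₂(c) = (130 − c − q₁)/2.
E[c₂] = 3/5·21 + 2/5·39 = 28.2
Firm 1's FOC against E[q₂] yields q₁ = (130 − 2·27 + E[c₂])/3 = (130 − 54 + 28.2)/3 = 34.7333.
q₂(high-cost) = (130 − 39 − 34.7333)/2 = 28.1333.

28.13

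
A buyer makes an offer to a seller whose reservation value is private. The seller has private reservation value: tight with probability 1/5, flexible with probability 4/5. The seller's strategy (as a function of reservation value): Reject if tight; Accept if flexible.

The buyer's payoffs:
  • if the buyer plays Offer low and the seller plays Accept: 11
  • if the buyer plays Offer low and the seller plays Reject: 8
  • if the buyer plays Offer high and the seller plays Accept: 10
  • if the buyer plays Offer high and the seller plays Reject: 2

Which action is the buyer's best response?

E[Offer low] = 1/5·(8) + 4/5·(11) = 52/5
E[Offer high] = 1/5·(2) + 4/5·(10) = 42/5
Best response: Offer low (52/5 is the largest).

Offer low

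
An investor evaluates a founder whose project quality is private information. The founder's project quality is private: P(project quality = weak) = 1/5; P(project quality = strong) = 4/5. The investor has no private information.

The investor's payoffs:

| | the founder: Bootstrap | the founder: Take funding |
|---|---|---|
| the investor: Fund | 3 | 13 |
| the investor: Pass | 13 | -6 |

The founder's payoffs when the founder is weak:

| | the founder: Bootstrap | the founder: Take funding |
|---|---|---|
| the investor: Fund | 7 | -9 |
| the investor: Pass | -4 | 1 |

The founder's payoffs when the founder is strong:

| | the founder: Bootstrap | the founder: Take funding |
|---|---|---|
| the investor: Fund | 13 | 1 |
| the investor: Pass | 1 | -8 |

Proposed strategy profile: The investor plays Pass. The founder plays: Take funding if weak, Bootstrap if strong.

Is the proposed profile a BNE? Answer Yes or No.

Yes

The investor plays Pass: E[Pass] = 1/5·(-6) + 4/5·(13) = 46/5; E[Fund] = 5. Best-responding. ✓
The founder (project quality weak), facing Pass: Bootstrap gives -4, Take funding gives 1. Proposed Take funding is best. ✓
The founder (project quality strong), facing Pass: Bootstrap gives 1, Take funding gives -8. Proposed Bootstrap is best. ✓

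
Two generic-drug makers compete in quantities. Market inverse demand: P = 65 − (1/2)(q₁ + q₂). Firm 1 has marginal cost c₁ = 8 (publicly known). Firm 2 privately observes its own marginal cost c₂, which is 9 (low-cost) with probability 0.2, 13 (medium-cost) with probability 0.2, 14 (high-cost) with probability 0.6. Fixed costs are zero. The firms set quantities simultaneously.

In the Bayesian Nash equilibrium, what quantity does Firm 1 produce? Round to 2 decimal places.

Each type of Firm 2 best-responds to q₁; Firm 1 best-responds to the expected q₂ over Firm 2's types.
Firm 2 with cost c maximizes (65 − (1/2)(q₁+q₂) − c)·q₂, giving q₂(c) = (65 − c − (1/2)q₁).
E[c₂] = 0.2·9 + 0.2·13 + 0.6·14 = 12.8
Firm 1's FOC against E[q₂] yields q₁ = (65 − 2·8 + E[c₂])/(3/2) = (65 − 16 + 12.8)/(3/2) = 41.2.

41.20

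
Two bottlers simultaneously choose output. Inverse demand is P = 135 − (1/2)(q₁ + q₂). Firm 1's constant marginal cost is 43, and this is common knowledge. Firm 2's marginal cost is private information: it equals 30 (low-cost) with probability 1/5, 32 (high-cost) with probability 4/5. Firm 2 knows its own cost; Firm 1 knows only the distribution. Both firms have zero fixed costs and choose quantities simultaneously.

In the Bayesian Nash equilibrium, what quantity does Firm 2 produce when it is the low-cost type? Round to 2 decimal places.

78.13

Firm 2 with cost c maximizes (135 − (1/2)(q₁+q₂) − c)·q₂, giving q₂(c) = (135 − c − (1/2)q₁).
E[c₂] = 1/5·30 + 4/5·32 = 31.6
Firm 1's FOC against E[q₂] yields q₁ = (135 − 2·43 + E[c₂])/(3/2) = (135 − 86 + 31.6)/(3/2) = 53.7333.
q₂(low-cost) = (135 − 30 − (1/2)·53.7333) = 78.1333.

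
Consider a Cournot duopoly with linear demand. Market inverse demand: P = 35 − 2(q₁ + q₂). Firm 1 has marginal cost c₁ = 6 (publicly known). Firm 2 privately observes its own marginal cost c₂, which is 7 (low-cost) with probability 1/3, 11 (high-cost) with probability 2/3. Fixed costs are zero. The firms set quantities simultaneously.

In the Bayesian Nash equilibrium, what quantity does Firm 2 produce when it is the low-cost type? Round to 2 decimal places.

4.28

Firm 2 with cost c maximizes (35 − 2(q₁+q₂) − c)·q₂, giving q₂(c) = (35 − c − 2q₁)/4.
E[c₂] = 1/3·7 + 2/3·11 = 9.66667
Firm 1's FOC against E[q₂] yields q₁ = (35 − 2·6 + E[c₂])/6 = (35 − 12 + 9.66667)/6 = 5.44444.
q₂(low-cost) = (35 − 7 − 2·5.44444)/4 = 4.27778.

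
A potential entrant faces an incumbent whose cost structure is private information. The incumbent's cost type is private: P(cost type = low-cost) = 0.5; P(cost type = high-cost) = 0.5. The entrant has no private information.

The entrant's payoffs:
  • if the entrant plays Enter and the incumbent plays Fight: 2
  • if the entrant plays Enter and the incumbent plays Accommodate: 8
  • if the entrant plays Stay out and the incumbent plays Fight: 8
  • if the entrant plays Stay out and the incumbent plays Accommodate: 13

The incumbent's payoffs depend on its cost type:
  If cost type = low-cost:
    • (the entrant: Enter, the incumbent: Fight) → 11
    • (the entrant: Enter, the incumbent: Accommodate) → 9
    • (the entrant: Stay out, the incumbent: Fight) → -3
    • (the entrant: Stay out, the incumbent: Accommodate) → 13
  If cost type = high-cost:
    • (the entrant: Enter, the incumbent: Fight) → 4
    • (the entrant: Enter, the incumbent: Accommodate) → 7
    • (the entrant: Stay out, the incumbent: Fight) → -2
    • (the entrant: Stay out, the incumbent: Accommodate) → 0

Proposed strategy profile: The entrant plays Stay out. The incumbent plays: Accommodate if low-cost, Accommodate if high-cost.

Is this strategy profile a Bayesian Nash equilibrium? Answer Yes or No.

Yes

The entrant plays Stay out: E[Stay out] = 0.5·(13) + 0.5·(13) = 13; E[Enter] = 8. Best-responding. ✓
The incumbent (cost type low-cost), facing Stay out: Fight gives -3, Accommodate gives 13. Proposed Accommodate is best. ✓
The incumbent (cost type high-cost), facing Stay out: Fight gives -2, Accommodate gives 0. Proposed Accommodate is best. ✓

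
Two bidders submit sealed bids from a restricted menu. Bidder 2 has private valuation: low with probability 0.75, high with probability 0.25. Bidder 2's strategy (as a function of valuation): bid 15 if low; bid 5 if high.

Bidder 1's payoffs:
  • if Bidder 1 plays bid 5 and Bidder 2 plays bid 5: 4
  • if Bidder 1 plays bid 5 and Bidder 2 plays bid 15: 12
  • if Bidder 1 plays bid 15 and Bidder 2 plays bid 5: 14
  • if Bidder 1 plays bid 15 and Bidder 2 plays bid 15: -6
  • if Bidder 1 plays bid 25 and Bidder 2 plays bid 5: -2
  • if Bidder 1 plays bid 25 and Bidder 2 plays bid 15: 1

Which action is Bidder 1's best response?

bid 5

Compute Bidder 1's expected payoff for each action, taking the expectation over Bidder 2's type.
E[bid 5] = 0.75·(12) + 0.25·(4) = 10
E[bid 15] = 0.75·(-6) + 0.25·(14) = -1
E[bid 25] = 0.75·(1) + 0.25·(-2) = 0.25
Best response: bid 5 (10 is the largest).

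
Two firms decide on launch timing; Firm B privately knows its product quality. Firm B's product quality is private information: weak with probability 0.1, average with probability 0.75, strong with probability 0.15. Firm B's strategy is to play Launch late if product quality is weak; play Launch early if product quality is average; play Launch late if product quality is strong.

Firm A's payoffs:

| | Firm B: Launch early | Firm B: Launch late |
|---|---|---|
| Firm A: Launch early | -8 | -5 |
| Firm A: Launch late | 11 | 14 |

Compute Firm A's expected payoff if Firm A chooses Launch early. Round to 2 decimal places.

E[Launch early] = 0.1·(-5) + 0.75·(-8) + 0.15·(-5) = (-0.5) + (-6) + (-0.75) = -7.25

-7.25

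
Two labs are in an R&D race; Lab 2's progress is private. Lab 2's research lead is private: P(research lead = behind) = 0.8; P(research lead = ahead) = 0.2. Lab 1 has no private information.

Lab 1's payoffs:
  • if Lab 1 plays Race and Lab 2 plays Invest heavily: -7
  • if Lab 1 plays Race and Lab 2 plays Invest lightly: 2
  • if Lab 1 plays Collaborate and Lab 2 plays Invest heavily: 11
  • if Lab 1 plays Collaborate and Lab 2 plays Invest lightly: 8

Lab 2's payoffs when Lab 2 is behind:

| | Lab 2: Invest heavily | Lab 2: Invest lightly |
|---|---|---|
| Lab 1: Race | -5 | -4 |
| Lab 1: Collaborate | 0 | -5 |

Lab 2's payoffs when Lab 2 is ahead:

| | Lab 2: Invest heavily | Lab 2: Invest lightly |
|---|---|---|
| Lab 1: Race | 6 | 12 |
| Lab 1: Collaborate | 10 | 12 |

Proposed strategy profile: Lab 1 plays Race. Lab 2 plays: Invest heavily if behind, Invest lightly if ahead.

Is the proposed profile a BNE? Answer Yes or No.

Lab 1 plays Race: E[Race] = 0.8·(-7) + 0.2·(2) = -5.2; E[Collaborate] = 10.4. Not best-responding. ✗
Lab 2 (research lead behind), facing Race: Invest heavily gives -5, Invest lightly gives -4. Proposed Invest heavily is not best — profitable deviation exists. ✗
Lab 2 (research lead ahead), facing Race: Invest heavily gives 6, Invest lightly gives 12. Proposed Invest lightly is best. ✓

No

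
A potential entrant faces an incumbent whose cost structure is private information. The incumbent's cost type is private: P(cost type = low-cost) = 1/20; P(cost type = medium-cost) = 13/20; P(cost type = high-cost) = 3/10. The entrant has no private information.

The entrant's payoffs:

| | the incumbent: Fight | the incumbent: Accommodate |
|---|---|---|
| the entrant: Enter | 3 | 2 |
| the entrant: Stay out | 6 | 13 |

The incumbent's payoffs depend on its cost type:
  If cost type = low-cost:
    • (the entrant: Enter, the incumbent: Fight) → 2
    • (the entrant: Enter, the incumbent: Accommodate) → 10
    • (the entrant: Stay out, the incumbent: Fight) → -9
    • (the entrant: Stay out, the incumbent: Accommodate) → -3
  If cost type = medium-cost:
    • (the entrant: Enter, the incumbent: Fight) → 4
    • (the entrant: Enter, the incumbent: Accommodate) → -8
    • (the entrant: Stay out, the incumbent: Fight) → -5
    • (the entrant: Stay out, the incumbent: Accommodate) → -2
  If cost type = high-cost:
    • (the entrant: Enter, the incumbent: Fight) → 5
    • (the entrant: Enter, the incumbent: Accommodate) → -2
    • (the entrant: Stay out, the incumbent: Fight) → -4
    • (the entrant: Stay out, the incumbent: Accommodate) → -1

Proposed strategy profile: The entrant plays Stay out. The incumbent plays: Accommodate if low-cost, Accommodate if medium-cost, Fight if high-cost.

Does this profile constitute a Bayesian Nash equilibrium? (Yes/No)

No

The entrant plays Stay out: E[Stay out] = 1/20·(13) + 13/20·(13) + 3/10·(6) = 109/10; E[Enter] = 23/10. Best-responding. ✓
The incumbent (cost type low-cost), facing Stay out: Fight gives -9, Accommodate gives -3. Proposed Accommodate is best. ✓
The incumbent (cost type medium-cost), facing Stay out: Fight gives -5, Accommodate gives -2. Proposed Accommodate is best. ✓
The incumbent (cost type high-cost), facing Stay out: Fight gives -4, Accommodate gives -1. Proposed Fight is not best — profitable deviation exists. ✗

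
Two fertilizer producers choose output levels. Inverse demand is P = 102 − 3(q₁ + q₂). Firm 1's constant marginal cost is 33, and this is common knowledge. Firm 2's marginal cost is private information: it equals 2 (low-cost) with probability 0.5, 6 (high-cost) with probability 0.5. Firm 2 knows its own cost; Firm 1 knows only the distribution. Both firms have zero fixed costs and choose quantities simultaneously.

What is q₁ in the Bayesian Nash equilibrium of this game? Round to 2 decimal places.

4.44

Firm 2 with cost c maximizes (102 − 3(q₁+q₂) − c)·q₂, giving q₂(c) = (102 − c − 3q₁)/6.
E[c₂] = 0.5·2 + 0.5·6 = 4
Firm 1's FOC against E[q₂] yields q₁ = (102 − 2·33 + E[c₂])/9 = (102 − 66 + 4)/9 = 4.44444.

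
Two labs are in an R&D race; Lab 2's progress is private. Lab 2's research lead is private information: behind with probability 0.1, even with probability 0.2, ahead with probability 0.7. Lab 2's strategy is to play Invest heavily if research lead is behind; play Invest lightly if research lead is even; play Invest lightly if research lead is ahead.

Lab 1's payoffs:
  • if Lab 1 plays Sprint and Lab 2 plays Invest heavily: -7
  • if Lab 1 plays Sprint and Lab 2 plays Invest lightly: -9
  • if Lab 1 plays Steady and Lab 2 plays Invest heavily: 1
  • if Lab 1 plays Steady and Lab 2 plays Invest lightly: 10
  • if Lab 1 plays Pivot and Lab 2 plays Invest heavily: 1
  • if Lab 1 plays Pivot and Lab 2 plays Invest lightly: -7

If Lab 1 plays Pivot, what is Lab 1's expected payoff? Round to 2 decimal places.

Take the expectation over Lab 2's research lead, weighting each type's action by its prior probability.
E[Pivot] = 0.1·1 + 0.2·(-7) + 0.7·(-7) = 0.1 + (-1.4) + (-4.9) = -6.2

-6.20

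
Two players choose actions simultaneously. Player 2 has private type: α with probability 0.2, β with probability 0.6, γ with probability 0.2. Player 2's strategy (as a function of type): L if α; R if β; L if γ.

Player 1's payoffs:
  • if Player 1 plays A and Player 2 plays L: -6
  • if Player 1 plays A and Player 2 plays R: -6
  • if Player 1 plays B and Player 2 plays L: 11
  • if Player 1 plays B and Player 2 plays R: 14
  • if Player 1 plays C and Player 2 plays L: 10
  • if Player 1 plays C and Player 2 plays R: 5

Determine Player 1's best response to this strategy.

B

E[A] = 0.2·(-6) + 0.6·(-6) + 0.2·(-6) = -6
E[B] = 0.2·(11) + 0.6·(14) + 0.2·(11) = 12.8
E[C] = 0.2·(10) + 0.6·(5) + 0.2·(10) = 7
Best response: B (12.8 is the largest).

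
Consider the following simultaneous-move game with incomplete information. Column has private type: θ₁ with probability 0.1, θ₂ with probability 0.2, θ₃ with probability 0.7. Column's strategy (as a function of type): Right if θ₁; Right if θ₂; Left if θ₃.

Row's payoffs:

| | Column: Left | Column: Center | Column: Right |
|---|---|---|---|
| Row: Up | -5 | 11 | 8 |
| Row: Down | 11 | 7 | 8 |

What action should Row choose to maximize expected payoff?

Down

Compute Row's expected payoff for each action, taking the expectation over Column's type.
E[Up] = 0.1·(8) + 0.2·(8) + 0.7·(-5) = -1.1
E[Down] = 0.1·(8) + 0.2·(8) + 0.7·(11) = 10.1
Best response: Down (10.1 is the largest).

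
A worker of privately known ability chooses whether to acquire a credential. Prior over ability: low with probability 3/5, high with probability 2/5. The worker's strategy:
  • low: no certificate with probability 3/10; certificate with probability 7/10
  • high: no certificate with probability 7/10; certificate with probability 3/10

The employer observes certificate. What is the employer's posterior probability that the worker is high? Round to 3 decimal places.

P(certificate) = (3/5)·(7/10) + (2/5)·(3/10) = 27/50
P(high | certificate) = ((2/5)·(3/10)) / (27/50) = (3/25) / (27/50) = 2/9

0.222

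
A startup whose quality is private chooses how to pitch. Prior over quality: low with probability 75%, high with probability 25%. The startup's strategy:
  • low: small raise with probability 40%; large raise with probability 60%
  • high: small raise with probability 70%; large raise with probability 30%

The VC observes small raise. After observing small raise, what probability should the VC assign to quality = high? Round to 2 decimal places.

P(small raise) = 0.75·0.4 + 0.25·0.7 = 0.475
P(high | small raise) = (0.25·0.7) / 0.475 = 0.175 / 0.475 = 0.368421

0.37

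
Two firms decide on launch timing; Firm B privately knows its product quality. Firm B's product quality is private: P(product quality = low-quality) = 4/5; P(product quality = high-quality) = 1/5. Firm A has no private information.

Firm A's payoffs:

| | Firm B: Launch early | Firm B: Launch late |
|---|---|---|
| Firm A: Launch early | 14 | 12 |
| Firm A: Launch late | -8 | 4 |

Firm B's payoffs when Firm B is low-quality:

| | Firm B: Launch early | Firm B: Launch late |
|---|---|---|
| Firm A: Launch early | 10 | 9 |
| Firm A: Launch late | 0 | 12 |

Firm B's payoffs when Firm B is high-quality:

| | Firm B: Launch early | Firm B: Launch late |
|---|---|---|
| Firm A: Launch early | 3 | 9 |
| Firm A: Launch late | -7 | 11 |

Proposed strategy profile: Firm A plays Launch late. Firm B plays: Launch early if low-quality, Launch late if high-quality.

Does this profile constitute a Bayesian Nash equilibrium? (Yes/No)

No

A profile is a BNE iff every type of every player is best-responding given beliefs about the other side.
Firm A plays Launch late: E[Launch late] = 4/5·(-8) + 1/5·(4) = -28/5; E[Launch early] = 68/5. Not best-responding. ✗
Firm B (product quality low-quality), facing Launch late: Launch early gives 0, Launch late gives 12. Proposed Launch early is not best — profitable deviation exists. ✗
Firm B (product quality high-quality), facing Launch late: Launch early gives -7, Launch late gives 11. Proposed Launch late is best. ✓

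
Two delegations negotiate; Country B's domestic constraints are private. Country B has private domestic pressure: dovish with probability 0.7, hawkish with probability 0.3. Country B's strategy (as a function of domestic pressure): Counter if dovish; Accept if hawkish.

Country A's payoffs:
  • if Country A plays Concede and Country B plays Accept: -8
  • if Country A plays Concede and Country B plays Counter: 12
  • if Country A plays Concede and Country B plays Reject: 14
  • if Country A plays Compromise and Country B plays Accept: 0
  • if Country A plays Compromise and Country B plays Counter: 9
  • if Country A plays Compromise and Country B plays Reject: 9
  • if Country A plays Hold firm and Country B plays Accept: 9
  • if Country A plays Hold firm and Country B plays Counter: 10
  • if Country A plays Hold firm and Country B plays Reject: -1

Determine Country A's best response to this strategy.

E[Concede] = 0.7·(12) + 0.3·(-8) = 6
E[Compromise] = 0.7·(9) + 0.3·(0) = 6.3
E[Hold firm] = 0.7·(10) + 0.3·(9) = 9.7
Best response: Hold firm (9.7 is the largest).

Hold firm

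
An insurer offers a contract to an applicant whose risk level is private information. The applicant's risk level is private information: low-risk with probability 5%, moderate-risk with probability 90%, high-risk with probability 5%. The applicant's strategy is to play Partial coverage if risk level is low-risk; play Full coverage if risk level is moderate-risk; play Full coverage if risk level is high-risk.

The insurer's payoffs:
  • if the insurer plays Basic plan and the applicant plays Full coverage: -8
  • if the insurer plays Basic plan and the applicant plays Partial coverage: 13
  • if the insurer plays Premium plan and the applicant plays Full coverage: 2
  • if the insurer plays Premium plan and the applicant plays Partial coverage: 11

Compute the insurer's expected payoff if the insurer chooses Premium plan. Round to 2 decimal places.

2.45

E[Premium plan] = 0.05·11 + 0.9·2 + 0.05·2 = 0.55 + 1.8 + 0.1 = 2.45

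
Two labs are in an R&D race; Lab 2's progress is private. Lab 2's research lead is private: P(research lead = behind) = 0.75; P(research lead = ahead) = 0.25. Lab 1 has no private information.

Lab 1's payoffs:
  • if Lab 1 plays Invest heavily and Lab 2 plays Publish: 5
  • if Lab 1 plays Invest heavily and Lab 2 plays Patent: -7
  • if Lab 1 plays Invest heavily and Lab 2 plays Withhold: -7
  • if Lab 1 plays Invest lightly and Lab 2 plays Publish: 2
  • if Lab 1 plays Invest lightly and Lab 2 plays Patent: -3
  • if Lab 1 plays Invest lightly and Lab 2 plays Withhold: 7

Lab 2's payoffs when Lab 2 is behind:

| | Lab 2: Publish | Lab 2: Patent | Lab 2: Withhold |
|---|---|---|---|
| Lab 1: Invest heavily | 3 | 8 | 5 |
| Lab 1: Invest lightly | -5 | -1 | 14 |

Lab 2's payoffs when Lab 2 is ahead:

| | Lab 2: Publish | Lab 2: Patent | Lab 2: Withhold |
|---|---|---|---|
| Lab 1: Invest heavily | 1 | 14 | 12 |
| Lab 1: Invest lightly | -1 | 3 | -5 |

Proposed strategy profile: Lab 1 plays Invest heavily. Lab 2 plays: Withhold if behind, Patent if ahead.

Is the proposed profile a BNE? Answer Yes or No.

No

A profile is a BNE iff every type of every player is best-responding given beliefs about the other side.
Lab 1 plays Invest heavily: E[Invest heavily] = 0.75·(-7) + 0.25·(-7) = -7; E[Invest lightly] = 4.5. Not best-responding. ✗
Lab 2 (research lead behind), facing Invest heavily: Publish gives 3, Patent gives 8, Withhold gives 5. Proposed Withhold is not best — profitable deviation exists. ✗
Lab 2 (research lead ahead), facing Invest heavily: Publish gives 1, Patent gives 14, Withhold gives 12. Proposed Patent is best. ✓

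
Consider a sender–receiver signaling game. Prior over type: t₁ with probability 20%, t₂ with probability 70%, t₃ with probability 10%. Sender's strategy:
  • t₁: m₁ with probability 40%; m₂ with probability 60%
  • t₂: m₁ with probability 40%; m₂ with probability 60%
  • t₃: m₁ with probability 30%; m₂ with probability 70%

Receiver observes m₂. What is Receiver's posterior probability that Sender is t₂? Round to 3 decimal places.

P(m₂) = 0.2·0.6 + 0.7·0.6 + 0.1·0.7 = 0.61
P(t₂ | m₂) = (0.7·0.6) / 0.61 = 0.42 / 0.61 = 0.688525

0.689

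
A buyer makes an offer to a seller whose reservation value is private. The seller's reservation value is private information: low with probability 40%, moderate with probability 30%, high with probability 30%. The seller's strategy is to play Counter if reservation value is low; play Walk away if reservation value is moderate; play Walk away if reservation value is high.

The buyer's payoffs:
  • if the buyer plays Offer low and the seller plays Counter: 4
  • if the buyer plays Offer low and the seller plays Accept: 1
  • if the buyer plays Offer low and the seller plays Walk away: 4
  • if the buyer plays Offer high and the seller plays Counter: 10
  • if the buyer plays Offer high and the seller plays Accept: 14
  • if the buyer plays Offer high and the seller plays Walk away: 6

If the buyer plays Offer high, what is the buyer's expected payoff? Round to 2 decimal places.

E[Offer high] = 0.4·10 + 0.3·6 + 0.3·6 = 4 + 1.8 + 1.8 = 7.6

7.60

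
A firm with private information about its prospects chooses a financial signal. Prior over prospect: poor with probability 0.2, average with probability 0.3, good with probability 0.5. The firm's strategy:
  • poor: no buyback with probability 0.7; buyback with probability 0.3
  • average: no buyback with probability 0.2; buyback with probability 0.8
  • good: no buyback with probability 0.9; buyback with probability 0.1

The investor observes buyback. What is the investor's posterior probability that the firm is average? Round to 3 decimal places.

0.686

Apply Bayes' rule using the sender's strategy as the likelihood.
P(buyback) = 0.2·0.3 + 0.3·0.8 + 0.5·0.1 = 0.35
P(average | buyback) = (0.3·0.8) / 0.35 = 0.24 / 0.35 = 0.685714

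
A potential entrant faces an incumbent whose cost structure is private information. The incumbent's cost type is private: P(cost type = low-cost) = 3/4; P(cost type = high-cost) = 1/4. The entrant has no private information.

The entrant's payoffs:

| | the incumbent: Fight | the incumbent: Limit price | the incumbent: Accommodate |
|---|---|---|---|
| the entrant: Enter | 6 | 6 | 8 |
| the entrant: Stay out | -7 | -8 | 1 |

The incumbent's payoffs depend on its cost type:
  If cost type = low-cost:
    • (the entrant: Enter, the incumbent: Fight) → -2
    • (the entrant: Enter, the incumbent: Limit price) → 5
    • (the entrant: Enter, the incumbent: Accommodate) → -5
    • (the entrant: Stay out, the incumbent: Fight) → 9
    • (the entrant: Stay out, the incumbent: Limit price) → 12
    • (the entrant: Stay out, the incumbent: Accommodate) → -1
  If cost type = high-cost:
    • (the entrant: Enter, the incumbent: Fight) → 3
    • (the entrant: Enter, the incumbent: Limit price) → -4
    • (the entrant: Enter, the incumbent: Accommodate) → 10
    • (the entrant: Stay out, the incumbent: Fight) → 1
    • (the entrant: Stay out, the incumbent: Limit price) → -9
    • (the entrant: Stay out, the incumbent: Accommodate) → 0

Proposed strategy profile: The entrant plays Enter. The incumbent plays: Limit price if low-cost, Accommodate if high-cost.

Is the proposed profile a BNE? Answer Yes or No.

Yes

A profile is a BNE iff every type of every player is best-responding given beliefs about the other side.
The entrant plays Enter: E[Enter] = 3/4·(6) + 1/4·(8) = 13/2; E[Stay out] = -23/4. Best-responding. ✓
The incumbent (cost type low-cost), facing Enter: Fight gives -2, Limit price gives 5, Accommodate gives -5. Proposed Limit price is best. ✓
The incumbent (cost type high-cost), facing Enter: Fight gives 3, Limit price gives -4, Accommodate gives 10. Proposed Accommodate is best. ✓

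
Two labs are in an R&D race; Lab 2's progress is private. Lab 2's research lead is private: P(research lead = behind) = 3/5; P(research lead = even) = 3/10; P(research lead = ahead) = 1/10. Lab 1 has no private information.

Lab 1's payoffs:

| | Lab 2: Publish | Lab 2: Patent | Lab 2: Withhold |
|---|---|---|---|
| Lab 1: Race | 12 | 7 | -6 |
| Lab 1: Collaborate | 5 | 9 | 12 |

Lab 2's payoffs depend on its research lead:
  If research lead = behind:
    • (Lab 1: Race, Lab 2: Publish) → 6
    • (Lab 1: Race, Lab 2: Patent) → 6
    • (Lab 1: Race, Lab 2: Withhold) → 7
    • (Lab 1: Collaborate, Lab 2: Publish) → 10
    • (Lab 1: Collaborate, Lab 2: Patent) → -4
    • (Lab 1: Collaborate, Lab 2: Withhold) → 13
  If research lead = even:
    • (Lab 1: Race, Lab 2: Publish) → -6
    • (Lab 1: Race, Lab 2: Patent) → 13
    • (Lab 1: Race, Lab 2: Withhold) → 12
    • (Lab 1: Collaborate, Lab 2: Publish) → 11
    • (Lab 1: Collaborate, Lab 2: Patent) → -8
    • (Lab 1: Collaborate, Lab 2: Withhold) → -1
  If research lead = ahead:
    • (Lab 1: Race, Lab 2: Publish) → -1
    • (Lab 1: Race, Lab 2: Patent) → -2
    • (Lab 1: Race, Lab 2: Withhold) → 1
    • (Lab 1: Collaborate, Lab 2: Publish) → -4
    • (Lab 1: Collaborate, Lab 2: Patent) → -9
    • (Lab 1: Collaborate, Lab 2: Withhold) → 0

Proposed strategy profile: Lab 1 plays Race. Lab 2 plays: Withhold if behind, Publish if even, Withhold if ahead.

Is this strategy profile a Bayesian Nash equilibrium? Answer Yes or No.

No

Lab 1 plays Race: E[Race] = 3/5·(-6) + 3/10·(12) + 1/10·(-6) = -3/5; E[Collaborate] = 99/10. Not best-responding. ✗
Lab 2 (research lead behind), facing Race: Publish gives 6, Patent gives 6, Withhold gives 7. Proposed Withhold is best. ✓
Lab 2 (research lead even), facing Race: Publish gives -6, Patent gives 13, Withhold gives 12. Proposed Publish is not best — profitable deviation exists. ✗
Lab 2 (research lead ahead), facing Race: Publish gives -1, Patent gives -2, Withhold gives 1. Proposed Withhold is best. ✓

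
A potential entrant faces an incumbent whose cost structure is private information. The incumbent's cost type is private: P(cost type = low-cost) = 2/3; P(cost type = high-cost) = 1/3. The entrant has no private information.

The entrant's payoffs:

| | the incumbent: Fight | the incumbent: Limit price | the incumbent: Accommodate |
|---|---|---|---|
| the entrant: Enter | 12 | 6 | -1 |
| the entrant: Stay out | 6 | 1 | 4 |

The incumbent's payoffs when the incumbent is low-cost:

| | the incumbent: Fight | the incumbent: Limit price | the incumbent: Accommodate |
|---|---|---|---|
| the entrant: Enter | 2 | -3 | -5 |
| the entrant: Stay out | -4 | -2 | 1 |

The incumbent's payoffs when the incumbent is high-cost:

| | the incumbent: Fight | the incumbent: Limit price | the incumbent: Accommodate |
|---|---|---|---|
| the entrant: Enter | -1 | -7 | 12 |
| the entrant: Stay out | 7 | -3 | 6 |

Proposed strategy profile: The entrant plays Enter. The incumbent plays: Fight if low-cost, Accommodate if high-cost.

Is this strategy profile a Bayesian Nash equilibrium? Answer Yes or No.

The entrant plays Enter: E[Enter] = 2/3·(12) + 1/3·(-1) = 23/3; E[Stay out] = 16/3. Best-responding. ✓
The incumbent (cost type low-cost), facing Enter: Fight gives 2, Limit price gives -3, Accommodate gives -5. Proposed Fight is best. ✓
The incumbent (cost type high-cost), facing Enter: Fight gives -1, Limit price gives -7, Accommodate gives 12. Proposed Accommodate is best. ✓

Yes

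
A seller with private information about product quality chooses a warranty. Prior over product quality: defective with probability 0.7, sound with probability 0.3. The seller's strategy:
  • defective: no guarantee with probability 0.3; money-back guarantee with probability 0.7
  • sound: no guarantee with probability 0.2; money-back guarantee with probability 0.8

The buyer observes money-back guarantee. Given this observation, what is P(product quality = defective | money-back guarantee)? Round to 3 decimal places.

0.671

P(money-back guarantee) = 0.7·0.7 + 0.3·0.8 = 0.73
P(defective | money-back guarantee) = (0.7·0.7) / 0.73 = 0.49 / 0.73 = 0.671233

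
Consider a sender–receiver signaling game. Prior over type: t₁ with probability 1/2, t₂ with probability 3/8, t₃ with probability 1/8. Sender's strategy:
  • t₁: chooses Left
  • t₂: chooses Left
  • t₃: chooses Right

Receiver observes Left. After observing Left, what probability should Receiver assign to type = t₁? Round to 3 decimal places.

Apply Bayes' rule using the sender's strategy as the likelihood.
P(Left) = (1/2)·1 + (3/8)·1 + (1/8)·0 = 7/8
P(t₁ | Left) = ((1/2)·1) / (7/8) = (1/2) / (7/8) = 4/7

0.571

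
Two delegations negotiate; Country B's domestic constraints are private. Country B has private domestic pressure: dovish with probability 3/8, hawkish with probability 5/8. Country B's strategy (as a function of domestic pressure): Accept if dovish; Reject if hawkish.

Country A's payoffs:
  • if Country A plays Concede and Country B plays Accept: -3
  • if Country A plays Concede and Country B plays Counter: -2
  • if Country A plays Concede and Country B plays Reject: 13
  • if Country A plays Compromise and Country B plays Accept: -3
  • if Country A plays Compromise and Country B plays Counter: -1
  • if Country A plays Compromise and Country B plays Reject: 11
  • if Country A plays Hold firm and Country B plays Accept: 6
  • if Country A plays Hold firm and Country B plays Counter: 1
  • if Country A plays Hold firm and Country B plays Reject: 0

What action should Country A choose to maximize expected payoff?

Concede

Compute Country A's expected payoff for each action, taking the expectation over Country B's type.
E[Concede] = 3/8·(-3) + 5/8·(13) = 7
E[Compromise] = 3/8·(-3) + 5/8·(11) = 23/4
E[Hold firm] = 3/8·(6) + 5/8·(0) = 9/4
Best response: Concede (7 is the largest).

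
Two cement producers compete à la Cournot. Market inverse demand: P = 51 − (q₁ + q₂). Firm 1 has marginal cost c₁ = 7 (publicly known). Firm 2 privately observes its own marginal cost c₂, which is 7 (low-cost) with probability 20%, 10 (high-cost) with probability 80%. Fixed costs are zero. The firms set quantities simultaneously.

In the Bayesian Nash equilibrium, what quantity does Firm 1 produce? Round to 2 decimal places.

15.47

Each type of Firm 2 best-responds to q₁; Firm 1 best-responds to the expected q₂ over Firm 2's types.
Firm 2 with cost c maximizes (51 − (q₁+q₂) − c)·q₂, giving q₂(c) = (51 − c − q₁)/2.
E[c₂] = 0.2·7 + 0.8·10 = 9.4
Firm 1's FOC against E[q₂] yields q₁ = (51 − 2·7 + E[c₂])/3 = (51 − 14 + 9.4)/3 = 15.4667.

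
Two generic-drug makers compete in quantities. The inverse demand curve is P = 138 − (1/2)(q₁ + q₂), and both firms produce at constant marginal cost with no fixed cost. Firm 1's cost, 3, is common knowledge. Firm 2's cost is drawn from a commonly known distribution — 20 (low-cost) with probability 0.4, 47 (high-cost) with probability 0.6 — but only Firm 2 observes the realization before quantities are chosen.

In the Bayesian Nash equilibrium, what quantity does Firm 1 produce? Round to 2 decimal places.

112.13

Firm 2 with cost c maximizes (138 − (1/2)(q₁+q₂) − c)·q₂, giving q₂(c) = (138 − c − (1/2)q₁).
E[c₂] = 0.4·20 + 0.6·47 = 36.2
Firm 1's FOC against E[q₂] yields q₁ = (138 − 2·3 + E[c₂])/(3/2) = (138 − 6 + 36.2)/(3/2) = 112.133.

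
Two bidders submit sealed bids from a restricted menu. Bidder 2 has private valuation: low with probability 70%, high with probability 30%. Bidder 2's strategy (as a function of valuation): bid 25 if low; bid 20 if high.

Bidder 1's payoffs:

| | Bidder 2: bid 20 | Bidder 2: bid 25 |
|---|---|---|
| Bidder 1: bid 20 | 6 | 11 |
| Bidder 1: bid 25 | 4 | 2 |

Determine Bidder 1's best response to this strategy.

bid 20

Compute Bidder 1's expected payoff for each action, taking the expectation over Bidder 2's type.
E[bid 20] = 0.7·(11) + 0.3·(6) = 9.5
E[bid 25] = 0.7·(2) + 0.3·(4) = 2.6
Best response: bid 20 (9.5 is the largest).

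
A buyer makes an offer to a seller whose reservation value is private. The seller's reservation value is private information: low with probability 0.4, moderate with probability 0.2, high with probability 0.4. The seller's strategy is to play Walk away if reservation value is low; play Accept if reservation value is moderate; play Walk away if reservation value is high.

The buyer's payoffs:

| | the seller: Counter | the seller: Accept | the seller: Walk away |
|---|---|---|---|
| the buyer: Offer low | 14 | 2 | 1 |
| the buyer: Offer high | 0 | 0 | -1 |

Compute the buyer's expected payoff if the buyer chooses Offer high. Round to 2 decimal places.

Take the expectation over the seller's reservation value, weighting each type's action by its prior probability.
E[Offer high] = 0.4·(-1) + 0.2·0 + 0.4·(-1) = (-0.4) + 0 + (-0.4) = -0.8

-0.80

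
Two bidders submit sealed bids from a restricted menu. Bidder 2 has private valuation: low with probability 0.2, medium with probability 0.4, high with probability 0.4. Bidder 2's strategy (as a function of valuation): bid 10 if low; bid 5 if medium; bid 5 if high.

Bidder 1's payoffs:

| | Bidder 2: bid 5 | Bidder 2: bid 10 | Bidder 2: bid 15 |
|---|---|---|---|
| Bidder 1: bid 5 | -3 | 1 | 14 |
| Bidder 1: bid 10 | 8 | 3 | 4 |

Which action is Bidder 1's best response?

E[bid 5] = 0.2·(1) + 0.4·(-3) + 0.4·(-3) = -2.2
E[bid 10] = 0.2·(3) + 0.4·(8) + 0.4·(8) = 7
Best response: bid 10 (7 is the largest).

bid 10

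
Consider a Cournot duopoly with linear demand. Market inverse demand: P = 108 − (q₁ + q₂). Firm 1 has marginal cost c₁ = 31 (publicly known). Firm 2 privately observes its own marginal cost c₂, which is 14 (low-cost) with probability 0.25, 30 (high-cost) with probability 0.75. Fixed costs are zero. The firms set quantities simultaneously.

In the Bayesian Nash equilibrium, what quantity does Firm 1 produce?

Firm 2 with cost c maximizes (108 − (q₁+q₂) − c)·q₂, giving q₂(c) = (108 − c − q₁)/2.
E[c₂] = 0.25·14 + 0.75·30 = 26
Firm 1's FOC against E[q₂] yields q₁ = (108 − 2·31 + E[c₂])/3 = (108 − 62 + 26)/3 = 24.

24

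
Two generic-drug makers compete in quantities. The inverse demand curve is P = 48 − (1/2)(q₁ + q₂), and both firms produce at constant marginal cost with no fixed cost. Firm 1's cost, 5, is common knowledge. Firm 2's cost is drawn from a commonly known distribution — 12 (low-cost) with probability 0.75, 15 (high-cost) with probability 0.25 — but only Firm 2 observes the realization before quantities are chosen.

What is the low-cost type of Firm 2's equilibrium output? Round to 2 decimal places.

19.08

Firm 2 with cost c maximizes (48 − (1/2)(q₁+q₂) − c)·q₂, giving q₂(c) = (48 − c − (1/2)q₁).
E[c₂] = 0.75·12 + 0.25·15 = 12.75
Firm 1's FOC against E[q₂] yields q₁ = (48 − 2·5 + E[c₂])/(3/2) = (48 − 10 + 12.75)/(3/2) = 33.8333.
q₂(low-cost) = (48 − 12 − (1/2)·33.8333) = 19.0833.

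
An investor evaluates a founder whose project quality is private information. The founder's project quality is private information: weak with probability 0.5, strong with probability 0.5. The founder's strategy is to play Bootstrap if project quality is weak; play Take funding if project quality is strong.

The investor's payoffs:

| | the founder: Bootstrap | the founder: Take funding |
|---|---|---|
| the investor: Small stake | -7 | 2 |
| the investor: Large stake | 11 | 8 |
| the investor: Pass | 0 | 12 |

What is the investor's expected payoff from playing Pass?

E[Pass] = 0.5·0 + 0.5·12 = 0 + 6 = 6

6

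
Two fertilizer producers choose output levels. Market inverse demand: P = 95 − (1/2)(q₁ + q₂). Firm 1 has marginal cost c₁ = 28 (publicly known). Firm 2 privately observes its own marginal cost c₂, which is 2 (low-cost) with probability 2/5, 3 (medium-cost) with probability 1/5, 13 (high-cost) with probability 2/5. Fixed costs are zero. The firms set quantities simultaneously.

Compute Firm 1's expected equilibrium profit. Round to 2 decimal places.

462.08

Each type of Firm 2 best-responds to q₁; Firm 1 best-responds to the expected q₂ over Firm 2's types.
Firm 2 with cost c maximizes (95 − (1/2)(q₁+q₂) − c)·q₂, giving q₂(c) = (95 − c − (1/2)q₁).
E[c₂] = 2/5·2 + 1/5·3 + 2/5·13 = 6.6
Firm 1's FOC against E[q₂] yields q₁ = (95 − 2·28 + E[c₂])/(3/2) = (95 − 56 + 6.6)/(3/2) = 30.4.
E[P] = 95 − (1/2)·(q₁ + E[q₂]) = 43.2; Firm 1's expected profit = (E[P] − 28)·q₁ = (43.2 − 28)·30.4 = 462.08.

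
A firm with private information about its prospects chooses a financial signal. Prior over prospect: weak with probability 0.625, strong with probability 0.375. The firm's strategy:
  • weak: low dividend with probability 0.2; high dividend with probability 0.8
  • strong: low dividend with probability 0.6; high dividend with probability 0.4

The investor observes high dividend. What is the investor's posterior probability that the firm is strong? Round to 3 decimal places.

P(high dividend) = 0.625·0.8 + 0.375·0.4 = 0.65
P(strong | high dividend) = (0.375·0.4) / 0.65 = 0.15 / 0.65 = 0.230769

0.231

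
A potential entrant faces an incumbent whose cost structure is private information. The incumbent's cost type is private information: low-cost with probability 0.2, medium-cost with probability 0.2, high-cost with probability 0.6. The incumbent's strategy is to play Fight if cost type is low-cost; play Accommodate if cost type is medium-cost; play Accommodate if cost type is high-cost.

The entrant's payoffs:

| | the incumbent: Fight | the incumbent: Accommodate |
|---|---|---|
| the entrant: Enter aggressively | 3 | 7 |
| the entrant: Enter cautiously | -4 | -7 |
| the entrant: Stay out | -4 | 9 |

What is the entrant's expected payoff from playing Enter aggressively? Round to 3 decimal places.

6.200

E[Enter aggressively] = 0.2·3 + 0.2·7 + 0.6·7 = 0.6 + 1.4 + 4.2 = 6.2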